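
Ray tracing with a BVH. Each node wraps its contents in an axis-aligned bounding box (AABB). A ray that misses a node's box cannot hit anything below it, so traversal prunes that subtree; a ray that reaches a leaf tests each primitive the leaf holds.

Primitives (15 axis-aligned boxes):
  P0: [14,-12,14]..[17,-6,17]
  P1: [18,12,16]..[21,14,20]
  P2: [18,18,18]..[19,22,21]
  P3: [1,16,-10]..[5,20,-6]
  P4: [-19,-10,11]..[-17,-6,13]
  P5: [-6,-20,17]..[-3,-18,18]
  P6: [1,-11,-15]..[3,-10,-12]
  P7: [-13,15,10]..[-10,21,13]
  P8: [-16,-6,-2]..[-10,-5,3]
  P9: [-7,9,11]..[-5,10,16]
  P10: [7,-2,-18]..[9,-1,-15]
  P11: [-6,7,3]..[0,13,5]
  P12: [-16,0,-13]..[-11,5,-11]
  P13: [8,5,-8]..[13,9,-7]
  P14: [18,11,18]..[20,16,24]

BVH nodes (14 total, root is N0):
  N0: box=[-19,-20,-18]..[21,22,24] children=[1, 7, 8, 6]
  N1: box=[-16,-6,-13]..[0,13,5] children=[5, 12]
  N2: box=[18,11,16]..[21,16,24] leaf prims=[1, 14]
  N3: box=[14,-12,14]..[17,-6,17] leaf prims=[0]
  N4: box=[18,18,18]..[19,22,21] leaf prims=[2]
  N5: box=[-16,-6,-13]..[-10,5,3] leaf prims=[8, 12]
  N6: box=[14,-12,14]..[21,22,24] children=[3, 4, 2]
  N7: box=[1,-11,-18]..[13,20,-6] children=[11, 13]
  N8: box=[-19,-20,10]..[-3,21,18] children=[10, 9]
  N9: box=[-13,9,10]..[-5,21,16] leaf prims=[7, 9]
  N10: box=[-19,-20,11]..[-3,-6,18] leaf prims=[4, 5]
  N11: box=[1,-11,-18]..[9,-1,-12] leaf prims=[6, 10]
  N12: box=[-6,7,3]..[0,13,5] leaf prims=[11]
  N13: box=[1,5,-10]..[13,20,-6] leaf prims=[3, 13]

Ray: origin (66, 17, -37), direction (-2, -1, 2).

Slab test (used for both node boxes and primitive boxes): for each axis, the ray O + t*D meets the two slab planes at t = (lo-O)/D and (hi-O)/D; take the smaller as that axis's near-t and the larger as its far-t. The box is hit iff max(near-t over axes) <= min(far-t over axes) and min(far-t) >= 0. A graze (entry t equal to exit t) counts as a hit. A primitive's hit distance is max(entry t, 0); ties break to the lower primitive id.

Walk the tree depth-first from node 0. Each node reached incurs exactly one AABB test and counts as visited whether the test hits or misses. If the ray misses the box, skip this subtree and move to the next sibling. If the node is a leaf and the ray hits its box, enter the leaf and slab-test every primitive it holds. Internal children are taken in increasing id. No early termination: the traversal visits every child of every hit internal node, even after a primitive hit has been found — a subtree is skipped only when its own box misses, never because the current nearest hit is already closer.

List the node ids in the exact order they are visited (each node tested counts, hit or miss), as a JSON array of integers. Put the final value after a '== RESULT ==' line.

Walk:
N0 x:[45/2,85/2] y:[-5,37] z:[19/2,61/2] -> hit [45/2,61/2], descend [1, 6, 7, 8]
  N1 x:[33,41] y:[4,23] z:[12,21] -> miss, prune
  N6 x:[45/2,26] y:[-5,29] z:[51/2,61/2] -> hit [51/2,26], descend [2, 3, 4]
    N2 x:[45/2,24] y:[1,6] z:[53/2,61/2] -> miss, prune
    N3 x:[49/2,26] y:[23,29] z:[51/2,27] -> hit [51/2,26] leaf, test {P0@t=51/2}
    N4 x:[47/2,24] y:[-5,-1] z:[55/2,29] -> miss, prune
  N7 x:[53/2,65/2] y:[-3,28] z:[19/2,31/2] -> miss, prune
  N8 x:[69/2,85/2] y:[-4,37] z:[47/2,55/2] -> miss, prune

8 AABB tests over nodes [0, 1, 6, 2, 3, 4, 7, 8]; 1 leaf entered; closest P0.

== RESULT ==
[0, 1, 6, 2, 3, 4, 7, 8]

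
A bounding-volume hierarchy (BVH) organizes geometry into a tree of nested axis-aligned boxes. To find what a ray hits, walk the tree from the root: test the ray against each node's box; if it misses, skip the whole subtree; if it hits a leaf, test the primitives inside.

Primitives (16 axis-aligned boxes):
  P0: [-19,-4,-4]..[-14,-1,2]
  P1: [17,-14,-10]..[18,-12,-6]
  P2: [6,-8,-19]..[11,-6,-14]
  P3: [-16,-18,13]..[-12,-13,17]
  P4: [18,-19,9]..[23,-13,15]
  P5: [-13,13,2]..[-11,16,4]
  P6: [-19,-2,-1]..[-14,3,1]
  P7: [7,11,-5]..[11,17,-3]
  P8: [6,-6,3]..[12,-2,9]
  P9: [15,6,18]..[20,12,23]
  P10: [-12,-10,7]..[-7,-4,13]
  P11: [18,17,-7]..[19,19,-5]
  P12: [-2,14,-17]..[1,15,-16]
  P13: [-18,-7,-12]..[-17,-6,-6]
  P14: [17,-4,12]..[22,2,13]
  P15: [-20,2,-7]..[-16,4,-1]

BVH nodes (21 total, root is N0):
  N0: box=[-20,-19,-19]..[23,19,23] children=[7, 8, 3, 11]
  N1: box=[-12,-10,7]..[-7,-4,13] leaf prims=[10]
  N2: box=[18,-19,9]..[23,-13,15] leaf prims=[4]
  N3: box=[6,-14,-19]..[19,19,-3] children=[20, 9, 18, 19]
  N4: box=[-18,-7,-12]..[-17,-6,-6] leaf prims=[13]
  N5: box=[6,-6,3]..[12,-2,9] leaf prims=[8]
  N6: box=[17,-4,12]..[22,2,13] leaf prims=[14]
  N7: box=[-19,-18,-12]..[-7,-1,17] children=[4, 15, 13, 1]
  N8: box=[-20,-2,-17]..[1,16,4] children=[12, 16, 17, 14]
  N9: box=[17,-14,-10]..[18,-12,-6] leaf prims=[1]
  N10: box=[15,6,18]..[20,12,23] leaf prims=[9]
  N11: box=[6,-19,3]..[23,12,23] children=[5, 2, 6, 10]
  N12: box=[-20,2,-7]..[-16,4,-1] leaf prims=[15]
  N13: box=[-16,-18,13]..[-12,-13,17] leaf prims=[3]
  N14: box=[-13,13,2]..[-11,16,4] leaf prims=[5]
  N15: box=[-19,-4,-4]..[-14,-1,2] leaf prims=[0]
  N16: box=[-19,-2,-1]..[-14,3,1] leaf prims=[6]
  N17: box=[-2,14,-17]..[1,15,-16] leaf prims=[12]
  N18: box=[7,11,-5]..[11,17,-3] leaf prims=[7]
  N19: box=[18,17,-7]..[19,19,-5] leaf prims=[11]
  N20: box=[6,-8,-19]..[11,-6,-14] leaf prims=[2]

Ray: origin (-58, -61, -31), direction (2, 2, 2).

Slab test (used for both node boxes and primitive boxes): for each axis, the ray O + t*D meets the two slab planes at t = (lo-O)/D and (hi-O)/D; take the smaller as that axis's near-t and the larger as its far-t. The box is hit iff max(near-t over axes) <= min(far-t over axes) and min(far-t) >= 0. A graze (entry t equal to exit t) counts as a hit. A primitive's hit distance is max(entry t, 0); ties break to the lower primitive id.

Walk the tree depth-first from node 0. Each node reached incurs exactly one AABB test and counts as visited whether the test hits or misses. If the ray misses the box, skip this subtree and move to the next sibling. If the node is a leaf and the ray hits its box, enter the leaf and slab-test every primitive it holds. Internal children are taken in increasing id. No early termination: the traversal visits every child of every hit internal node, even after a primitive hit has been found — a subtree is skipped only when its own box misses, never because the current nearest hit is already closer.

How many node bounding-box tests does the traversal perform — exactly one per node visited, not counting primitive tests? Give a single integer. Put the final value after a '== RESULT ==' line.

Trace the traversal:
N0 x:[19,81/2] y:[21,40] z:[6,27] -> hit [21,27], descend [3, 7, 8, 11]
  N3 x:[32,77/2] y:[47/2,40] z:[6,14] -> miss, prune
  N7 x:[39/2,51/2] y:[43/2,30] z:[19/2,24] -> hit [43/2,24], descend [1, 4, 13, 15]
    N1 x:[23,51/2] y:[51/2,57/2] z:[19,22] -> miss, prune
    N4 x:[20,41/2] y:[27,55/2] z:[19/2,25/2] -> miss, prune
    N13 x:[21,23] y:[43/2,24] z:[22,24] -> hit [22,23] leaf, test {P3@t=22}
    N15 x:[39/2,22] y:[57/2,30] z:[27/2,33/2] -> miss, prune
  N8 x:[19,59/2] y:[59/2,77/2] z:[7,35/2] -> miss, prune
  N11 x:[32,81/2] y:[21,73/2] z:[17,27] -> miss, prune

9 AABB tests over nodes [0, 3, 7, 1, 4, 13, 15, 8, 11]; 1 leaf entered; closest P3.

== RESULT ==
9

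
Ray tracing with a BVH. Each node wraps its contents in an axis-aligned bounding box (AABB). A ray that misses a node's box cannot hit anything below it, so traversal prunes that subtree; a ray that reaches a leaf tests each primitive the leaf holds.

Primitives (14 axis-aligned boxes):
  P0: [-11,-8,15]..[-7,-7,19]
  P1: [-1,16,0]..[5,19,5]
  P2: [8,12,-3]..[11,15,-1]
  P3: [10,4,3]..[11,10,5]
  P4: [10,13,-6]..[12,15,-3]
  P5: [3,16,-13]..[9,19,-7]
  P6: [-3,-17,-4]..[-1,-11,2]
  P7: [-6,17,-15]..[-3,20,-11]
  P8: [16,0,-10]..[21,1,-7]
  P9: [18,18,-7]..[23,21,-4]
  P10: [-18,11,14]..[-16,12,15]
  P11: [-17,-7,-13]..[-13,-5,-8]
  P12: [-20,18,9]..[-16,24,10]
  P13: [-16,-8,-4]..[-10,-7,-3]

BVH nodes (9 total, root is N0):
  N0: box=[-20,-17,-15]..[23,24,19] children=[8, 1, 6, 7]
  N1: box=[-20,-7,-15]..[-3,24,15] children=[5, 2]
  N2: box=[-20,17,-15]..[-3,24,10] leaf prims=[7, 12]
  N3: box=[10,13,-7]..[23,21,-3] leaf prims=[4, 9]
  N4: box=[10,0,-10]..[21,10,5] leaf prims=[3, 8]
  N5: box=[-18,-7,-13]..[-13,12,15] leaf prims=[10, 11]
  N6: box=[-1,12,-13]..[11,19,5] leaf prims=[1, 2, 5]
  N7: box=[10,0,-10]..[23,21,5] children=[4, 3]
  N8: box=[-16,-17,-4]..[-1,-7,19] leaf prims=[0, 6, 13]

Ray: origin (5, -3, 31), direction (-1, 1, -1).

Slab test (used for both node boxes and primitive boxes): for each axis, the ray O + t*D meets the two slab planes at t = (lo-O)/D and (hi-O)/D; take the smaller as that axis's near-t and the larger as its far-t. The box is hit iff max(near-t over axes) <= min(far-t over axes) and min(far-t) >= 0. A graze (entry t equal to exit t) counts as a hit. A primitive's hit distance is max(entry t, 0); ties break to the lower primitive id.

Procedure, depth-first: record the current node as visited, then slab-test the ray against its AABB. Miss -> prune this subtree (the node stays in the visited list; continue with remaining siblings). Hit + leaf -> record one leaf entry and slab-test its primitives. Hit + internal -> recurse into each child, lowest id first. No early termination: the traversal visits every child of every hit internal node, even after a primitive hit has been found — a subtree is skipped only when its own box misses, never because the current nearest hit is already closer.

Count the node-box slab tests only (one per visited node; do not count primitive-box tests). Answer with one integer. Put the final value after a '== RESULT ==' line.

Walk:
N0 x:[-18,25] y:[-14,27] z:[12,46] -> hit [12,25], descend [1, 6, 7, 8]
  N1 x:[8,25] y:[-4,27] z:[16,46] -> hit [16,25], descend [2, 5]
    N2 x:[8,25] y:[20,27] z:[21,46] -> hit [21,25] leaf, test {P7(miss), P12@t=21}
    N5 x:[18,23] y:[-4,15] z:[16,44] -> miss, prune
  N6 x:[-6,6] y:[15,22] z:[26,44] -> miss, prune
  N7 x:[-18,-5] y:[3,24] z:[26,41] -> miss, prune
  N8 x:[6,21] y:[-14,-4] z:[12,35] -> miss, prune

7 AABB tests over nodes [0, 1, 2, 5, 6, 7, 8]; 1 leaf entered; closest P12.

== RESULT ==
7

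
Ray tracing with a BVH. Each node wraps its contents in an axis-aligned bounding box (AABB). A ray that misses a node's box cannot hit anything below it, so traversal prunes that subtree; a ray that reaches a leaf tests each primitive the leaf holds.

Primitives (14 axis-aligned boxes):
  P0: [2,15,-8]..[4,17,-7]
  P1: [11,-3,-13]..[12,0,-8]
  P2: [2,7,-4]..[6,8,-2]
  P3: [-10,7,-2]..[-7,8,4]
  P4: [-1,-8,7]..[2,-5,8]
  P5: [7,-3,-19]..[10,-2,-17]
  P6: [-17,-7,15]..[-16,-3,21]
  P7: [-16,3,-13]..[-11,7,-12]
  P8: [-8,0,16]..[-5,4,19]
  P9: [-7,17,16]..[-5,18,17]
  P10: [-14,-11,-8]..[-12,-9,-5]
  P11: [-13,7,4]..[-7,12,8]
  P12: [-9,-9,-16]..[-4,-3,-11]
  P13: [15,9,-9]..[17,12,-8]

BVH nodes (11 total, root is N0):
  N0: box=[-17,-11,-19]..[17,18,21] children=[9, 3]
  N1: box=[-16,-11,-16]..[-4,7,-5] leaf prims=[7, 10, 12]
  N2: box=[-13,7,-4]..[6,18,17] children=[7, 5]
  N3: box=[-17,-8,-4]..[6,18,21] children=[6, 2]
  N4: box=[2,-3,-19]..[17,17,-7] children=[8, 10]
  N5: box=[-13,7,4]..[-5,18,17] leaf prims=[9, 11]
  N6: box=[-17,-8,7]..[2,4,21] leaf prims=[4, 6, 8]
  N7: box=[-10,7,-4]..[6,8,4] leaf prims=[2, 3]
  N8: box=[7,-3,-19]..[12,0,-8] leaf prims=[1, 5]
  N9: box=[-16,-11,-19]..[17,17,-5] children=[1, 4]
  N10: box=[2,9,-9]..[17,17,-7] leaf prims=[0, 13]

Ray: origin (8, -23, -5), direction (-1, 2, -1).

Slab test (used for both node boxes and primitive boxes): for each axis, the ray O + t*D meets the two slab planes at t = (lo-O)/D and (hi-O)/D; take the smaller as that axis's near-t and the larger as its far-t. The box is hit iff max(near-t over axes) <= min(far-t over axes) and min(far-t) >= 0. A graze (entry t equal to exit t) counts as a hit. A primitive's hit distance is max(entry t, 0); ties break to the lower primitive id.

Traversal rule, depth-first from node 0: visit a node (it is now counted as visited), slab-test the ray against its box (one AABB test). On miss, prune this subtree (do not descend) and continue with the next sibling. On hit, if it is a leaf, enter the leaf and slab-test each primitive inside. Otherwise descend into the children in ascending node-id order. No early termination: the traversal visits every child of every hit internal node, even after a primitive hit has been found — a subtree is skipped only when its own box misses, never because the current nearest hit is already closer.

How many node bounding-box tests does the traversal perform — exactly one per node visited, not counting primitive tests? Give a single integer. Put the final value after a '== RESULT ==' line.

Walk:
N0 x:[-9,25] y:[6,41/2] z:[-26,14] -> hit [6,14], descend [3, 9]
  N3 x:[2,25] y:[15/2,41/2] z:[-26,-1] -> miss, prune
  N9 x:[-9,24] y:[6,20] z:[0,14] -> hit [6,14], descend [1, 4]
    N1 x:[12,24] y:[6,15] z:[0,11] -> miss, prune
    N4 x:[-9,6] y:[10,20] z:[2,14] -> miss, prune

Visited [0, 3, 9, 1, 4]. Tests: 5 box, 0 leaf. Nearest: miss.

== RESULT ==
5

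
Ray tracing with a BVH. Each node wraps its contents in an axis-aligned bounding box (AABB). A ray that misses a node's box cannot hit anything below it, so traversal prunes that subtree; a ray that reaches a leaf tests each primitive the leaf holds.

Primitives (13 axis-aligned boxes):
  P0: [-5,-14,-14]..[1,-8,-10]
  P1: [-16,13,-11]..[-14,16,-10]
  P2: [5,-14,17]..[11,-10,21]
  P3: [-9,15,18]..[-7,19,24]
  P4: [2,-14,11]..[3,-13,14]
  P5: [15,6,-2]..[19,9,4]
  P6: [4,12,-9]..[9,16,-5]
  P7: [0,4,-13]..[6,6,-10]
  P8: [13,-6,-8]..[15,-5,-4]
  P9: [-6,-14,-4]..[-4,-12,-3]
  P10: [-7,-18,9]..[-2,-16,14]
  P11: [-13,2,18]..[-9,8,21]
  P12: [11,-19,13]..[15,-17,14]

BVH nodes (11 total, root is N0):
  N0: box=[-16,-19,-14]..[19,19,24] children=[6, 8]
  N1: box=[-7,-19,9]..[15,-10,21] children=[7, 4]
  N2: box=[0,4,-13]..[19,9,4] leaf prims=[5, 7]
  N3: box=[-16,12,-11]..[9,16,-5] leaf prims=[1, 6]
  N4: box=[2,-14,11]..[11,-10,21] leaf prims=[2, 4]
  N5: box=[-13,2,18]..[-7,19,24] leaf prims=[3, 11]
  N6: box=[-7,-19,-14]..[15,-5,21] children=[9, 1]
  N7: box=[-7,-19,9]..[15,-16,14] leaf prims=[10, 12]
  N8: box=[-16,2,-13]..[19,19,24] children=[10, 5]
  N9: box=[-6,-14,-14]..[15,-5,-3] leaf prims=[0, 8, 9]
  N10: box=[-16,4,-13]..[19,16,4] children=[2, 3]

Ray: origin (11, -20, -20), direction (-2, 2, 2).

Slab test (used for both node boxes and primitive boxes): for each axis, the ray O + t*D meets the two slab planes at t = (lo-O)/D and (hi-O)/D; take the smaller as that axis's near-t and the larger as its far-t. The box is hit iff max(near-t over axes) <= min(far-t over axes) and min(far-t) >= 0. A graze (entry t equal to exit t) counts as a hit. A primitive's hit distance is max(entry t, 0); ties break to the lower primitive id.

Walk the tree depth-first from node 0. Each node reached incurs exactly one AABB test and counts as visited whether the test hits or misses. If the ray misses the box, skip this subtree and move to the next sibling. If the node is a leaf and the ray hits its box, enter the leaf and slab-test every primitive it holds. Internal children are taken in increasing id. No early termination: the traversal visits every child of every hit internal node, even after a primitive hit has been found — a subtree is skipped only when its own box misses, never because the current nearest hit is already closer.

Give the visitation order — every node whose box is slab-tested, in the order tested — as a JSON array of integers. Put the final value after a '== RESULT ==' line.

Traverse from the root:
N0 x:[-4,27/2] y:[1/2,39/2] z:[3,22] -> hit [3,27/2], descend [6, 8]
  N6 x:[-2,9] y:[1/2,15/2] z:[3,41/2] -> hit [3,15/2], descend [1, 9]
    N1 x:[-2,9] y:[1/2,5] z:[29/2,41/2] -> miss, prune
    N9 x:[-2,17/2] y:[3,15/2] z:[3,17/2] -> hit [3,15/2] leaf, test {P0@t=5, P8(miss), P9(miss)}
  N8 x:[-4,27/2] y:[11,39/2] z:[7/2,22] -> hit [11,27/2], descend [5, 10]
    N5 x:[9,12] y:[11,39/2] z:[19,22] -> miss, prune
    N10 x:[-4,27/2] y:[12,18] z:[7/2,12] -> hit [12,12], descend [2, 3]
      N2 x:[-4,11/2] y:[12,29/2] z:[7/2,12] -> miss, prune
      N3 x:[1,27/2] y:[16,18] z:[9/2,15/2] -> miss, prune

9 AABB tests over nodes [0, 6, 1, 9, 8, 5, 10, 2, 3]; 1 leaf entered; closest P0.

== RESULT ==
[0, 6, 1, 9, 8, 5, 10, 2, 3]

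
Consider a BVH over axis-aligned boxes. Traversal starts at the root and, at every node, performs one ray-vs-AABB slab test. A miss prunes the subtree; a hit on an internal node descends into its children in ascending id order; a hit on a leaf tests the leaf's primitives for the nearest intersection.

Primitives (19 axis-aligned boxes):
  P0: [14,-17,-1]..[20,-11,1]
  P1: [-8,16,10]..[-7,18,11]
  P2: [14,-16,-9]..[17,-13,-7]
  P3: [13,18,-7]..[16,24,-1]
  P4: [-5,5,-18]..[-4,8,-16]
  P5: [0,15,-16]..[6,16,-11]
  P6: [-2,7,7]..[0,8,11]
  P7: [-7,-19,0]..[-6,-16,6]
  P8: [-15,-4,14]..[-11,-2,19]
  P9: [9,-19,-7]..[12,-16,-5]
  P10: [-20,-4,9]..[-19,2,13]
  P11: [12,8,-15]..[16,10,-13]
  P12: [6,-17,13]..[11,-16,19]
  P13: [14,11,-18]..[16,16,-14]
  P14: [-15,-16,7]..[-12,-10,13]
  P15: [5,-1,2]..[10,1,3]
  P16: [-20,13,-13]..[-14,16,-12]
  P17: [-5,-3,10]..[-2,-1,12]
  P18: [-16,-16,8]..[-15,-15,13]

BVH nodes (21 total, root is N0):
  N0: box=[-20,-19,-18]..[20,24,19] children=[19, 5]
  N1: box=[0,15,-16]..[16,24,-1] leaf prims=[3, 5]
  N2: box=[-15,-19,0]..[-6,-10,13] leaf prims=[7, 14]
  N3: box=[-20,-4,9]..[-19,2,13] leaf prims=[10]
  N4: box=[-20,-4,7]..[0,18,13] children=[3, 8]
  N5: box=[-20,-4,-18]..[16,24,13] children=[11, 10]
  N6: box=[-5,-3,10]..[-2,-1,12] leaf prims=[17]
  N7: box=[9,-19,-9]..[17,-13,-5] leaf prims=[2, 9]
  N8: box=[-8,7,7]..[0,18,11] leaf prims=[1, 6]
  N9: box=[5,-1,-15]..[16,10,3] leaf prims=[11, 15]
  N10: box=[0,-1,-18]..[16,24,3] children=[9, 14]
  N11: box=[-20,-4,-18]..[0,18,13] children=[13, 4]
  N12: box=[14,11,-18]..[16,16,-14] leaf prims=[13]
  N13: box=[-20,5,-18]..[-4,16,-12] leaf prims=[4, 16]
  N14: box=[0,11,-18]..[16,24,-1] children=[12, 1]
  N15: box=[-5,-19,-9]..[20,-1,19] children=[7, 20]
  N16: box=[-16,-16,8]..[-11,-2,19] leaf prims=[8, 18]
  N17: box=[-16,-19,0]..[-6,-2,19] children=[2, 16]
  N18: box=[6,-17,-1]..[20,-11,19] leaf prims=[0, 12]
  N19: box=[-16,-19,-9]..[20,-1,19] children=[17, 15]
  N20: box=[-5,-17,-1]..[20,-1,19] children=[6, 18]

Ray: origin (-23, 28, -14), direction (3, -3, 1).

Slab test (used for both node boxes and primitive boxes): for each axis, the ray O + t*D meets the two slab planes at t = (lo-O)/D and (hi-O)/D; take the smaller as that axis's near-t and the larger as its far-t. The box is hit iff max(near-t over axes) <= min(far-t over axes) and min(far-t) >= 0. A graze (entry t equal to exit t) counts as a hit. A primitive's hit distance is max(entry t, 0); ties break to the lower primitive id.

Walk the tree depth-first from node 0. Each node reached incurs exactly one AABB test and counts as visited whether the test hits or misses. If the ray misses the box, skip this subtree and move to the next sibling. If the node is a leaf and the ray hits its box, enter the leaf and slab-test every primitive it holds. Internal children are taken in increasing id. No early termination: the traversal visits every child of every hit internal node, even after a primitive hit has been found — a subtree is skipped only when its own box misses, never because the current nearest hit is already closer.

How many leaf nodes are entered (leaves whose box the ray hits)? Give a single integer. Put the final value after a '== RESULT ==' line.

Walk:
N0 x:[1,43/3] y:[4/3,47/3] z:[-4,33] -> hit [4/3,43/3], descend [5, 19]
  N5 x:[1,13] y:[4/3,32/3] z:[-4,27] -> hit [4/3,32/3], descend [10, 11]
    N10 x:[23/3,13] y:[4/3,29/3] z:[-4,17] -> hit [23/3,29/3], descend [9, 14]
      N9 x:[28/3,13] y:[6,29/3] z:[-1,17] -> hit [28/3,29/3] leaf, test {P11(miss), P15(miss)}
      N14 x:[23/3,13] y:[4/3,17/3] z:[-4,13] -> miss, prune
    N11 x:[1,23/3] y:[10/3,32/3] z:[-4,27] -> hit [10/3,23/3], descend [4, 13]
      N4 x:[1,23/3] y:[10/3,32/3] z:[21,27] -> miss, prune
      N13 x:[1,19/3] y:[4,23/3] z:[-4,2] -> miss, prune
  N19 x:[7/3,43/3] y:[29/3,47/3] z:[5,33] -> hit [29/3,43/3], descend [15, 17]
    N15 x:[6,43/3] y:[29/3,47/3] z:[5,33] -> hit [29/3,43/3], descend [7, 20]
      N7 x:[32/3,40/3] y:[41/3,47/3] z:[5,9] -> miss, prune
      N20 x:[6,43/3] y:[29/3,15] z:[13,33] -> hit [13,43/3], descend [6, 18]
        N6 x:[6,7] y:[29/3,31/3] z:[24,26] -> miss, prune
        N18 x:[29/3,43/3] y:[13,15] z:[13,33] -> hit [13,43/3] leaf, test {P0@t=13, P12(miss)}
    N17 x:[7/3,17/3] y:[10,47/3] z:[14,33] -> miss, prune

Visited [0, 5, 10, 9, 14, 11, 4, 13, 19, 15, 7, 20, 6, 18, 17]. Tests: 15 box, 2 leaf. Nearest: P0.

== RESULT ==
2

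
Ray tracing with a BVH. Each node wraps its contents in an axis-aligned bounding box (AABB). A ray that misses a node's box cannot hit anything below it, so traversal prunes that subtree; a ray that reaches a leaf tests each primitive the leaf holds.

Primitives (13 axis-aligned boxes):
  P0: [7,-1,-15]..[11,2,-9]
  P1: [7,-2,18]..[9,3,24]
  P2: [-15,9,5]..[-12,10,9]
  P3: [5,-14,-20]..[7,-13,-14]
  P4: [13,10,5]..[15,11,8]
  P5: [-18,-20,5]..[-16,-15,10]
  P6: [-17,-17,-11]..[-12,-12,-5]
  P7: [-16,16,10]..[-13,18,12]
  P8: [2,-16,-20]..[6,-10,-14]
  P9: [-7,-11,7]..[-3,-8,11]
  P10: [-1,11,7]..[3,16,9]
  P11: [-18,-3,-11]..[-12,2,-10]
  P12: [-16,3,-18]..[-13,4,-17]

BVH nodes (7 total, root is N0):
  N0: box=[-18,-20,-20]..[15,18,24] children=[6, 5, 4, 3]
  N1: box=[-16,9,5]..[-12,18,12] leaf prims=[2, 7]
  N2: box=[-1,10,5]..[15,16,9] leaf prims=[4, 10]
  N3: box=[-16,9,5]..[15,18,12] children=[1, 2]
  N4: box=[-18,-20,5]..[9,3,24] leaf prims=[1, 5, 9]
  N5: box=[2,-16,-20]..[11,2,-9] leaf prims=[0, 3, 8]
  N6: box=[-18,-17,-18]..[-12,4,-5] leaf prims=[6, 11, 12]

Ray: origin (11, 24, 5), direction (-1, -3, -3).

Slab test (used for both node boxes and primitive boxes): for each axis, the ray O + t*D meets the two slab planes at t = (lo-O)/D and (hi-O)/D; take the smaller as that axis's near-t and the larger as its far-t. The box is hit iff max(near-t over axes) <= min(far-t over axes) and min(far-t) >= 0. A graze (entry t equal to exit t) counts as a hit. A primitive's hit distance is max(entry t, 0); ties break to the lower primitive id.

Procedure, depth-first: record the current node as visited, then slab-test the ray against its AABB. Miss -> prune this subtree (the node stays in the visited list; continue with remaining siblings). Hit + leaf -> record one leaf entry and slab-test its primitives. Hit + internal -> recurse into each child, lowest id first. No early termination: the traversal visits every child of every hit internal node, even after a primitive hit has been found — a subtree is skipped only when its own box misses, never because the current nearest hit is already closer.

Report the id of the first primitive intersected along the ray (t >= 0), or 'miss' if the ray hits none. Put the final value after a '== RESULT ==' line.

Trace the traversal:
N0 x:[-4,29] y:[2,44/3] z:[-19/3,25/3] -> hit [2,25/3], descend [3, 4, 5, 6]
  N3 x:[-4,27] y:[2,5] z:[-7/3,0] -> miss, prune
  N4 x:[2,29] y:[7,44/3] z:[-19/3,0] -> miss, prune
  N5 x:[0,9] y:[22/3,40/3] z:[14/3,25/3] -> hit [22/3,25/3] leaf, test {P0(miss), P3(miss), P8(miss)}
  N6 x:[23,29] y:[20/3,41/3] z:[10/3,23/3] -> miss, prune

Summary -> nodes [0, 3, 4, 5, 6]; box-tests=5; leaf-entries=1; first=miss

== RESULT ==
miss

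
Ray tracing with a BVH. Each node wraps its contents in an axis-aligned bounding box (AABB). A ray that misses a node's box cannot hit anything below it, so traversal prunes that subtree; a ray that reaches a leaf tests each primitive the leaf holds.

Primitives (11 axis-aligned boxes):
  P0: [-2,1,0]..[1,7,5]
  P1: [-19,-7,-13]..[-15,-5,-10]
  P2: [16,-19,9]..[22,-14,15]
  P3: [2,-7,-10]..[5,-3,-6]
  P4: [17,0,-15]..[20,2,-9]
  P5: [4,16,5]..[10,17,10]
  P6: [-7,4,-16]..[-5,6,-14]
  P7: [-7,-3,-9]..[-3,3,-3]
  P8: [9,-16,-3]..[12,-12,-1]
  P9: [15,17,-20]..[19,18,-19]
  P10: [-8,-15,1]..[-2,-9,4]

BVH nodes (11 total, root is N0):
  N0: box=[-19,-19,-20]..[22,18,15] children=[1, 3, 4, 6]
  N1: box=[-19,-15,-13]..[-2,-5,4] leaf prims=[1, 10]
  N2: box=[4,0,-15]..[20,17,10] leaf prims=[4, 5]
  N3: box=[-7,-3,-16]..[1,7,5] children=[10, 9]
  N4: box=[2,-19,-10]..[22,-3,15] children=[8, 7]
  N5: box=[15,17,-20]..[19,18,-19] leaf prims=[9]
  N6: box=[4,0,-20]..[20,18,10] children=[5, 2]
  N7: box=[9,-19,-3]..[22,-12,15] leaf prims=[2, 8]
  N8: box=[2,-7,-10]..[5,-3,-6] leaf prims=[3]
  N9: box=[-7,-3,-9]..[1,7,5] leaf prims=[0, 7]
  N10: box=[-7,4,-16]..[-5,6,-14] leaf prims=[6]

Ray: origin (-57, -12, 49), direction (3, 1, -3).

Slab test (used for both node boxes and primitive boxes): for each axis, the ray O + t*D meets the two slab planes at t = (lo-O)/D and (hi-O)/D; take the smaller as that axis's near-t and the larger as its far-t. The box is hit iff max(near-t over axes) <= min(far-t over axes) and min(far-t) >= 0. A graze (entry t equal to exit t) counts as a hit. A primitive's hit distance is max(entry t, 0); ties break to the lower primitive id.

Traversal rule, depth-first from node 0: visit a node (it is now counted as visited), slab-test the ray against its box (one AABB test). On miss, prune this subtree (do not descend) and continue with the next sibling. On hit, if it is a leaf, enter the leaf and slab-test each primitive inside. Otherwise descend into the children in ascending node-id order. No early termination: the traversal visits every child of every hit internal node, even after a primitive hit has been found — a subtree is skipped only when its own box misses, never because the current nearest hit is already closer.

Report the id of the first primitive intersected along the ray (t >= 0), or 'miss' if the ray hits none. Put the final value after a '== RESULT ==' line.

Trace the traversal:
N0 x:[38/3,79/3] y:[-7,30] z:[34/3,23] -> hit [38/3,23], descend [1, 3, 4, 6]
  N1 x:[38/3,55/3] y:[-3,7] z:[15,62/3] -> miss, prune
  N3 x:[50/3,58/3] y:[9,19] z:[44/3,65/3] -> hit [50/3,19], descend [9, 10]
    N9 x:[50/3,58/3] y:[9,19] z:[44/3,58/3] -> hit [50/3,19] leaf, test {P0(miss), P7(miss)}
    N10 x:[50/3,52/3] y:[16,18] z:[21,65/3] -> miss, prune
  N4 x:[59/3,79/3] y:[-7,9] z:[34/3,59/3] -> miss, prune
  N6 x:[61/3,77/3] y:[12,30] z:[13,23] -> hit [61/3,23], descend [2, 5]
    N2 x:[61/3,77/3] y:[12,29] z:[13,64/3] -> hit [61/3,64/3] leaf, test {P4(miss), P5(miss)}
    N5 x:[24,76/3] y:[29,30] z:[68/3,23] -> miss, prune

order=[0, 1, 3, 9, 10, 4, 6, 2, 5]  |boxes|=9  |leaves|=2  hit=miss

== RESULT ==
miss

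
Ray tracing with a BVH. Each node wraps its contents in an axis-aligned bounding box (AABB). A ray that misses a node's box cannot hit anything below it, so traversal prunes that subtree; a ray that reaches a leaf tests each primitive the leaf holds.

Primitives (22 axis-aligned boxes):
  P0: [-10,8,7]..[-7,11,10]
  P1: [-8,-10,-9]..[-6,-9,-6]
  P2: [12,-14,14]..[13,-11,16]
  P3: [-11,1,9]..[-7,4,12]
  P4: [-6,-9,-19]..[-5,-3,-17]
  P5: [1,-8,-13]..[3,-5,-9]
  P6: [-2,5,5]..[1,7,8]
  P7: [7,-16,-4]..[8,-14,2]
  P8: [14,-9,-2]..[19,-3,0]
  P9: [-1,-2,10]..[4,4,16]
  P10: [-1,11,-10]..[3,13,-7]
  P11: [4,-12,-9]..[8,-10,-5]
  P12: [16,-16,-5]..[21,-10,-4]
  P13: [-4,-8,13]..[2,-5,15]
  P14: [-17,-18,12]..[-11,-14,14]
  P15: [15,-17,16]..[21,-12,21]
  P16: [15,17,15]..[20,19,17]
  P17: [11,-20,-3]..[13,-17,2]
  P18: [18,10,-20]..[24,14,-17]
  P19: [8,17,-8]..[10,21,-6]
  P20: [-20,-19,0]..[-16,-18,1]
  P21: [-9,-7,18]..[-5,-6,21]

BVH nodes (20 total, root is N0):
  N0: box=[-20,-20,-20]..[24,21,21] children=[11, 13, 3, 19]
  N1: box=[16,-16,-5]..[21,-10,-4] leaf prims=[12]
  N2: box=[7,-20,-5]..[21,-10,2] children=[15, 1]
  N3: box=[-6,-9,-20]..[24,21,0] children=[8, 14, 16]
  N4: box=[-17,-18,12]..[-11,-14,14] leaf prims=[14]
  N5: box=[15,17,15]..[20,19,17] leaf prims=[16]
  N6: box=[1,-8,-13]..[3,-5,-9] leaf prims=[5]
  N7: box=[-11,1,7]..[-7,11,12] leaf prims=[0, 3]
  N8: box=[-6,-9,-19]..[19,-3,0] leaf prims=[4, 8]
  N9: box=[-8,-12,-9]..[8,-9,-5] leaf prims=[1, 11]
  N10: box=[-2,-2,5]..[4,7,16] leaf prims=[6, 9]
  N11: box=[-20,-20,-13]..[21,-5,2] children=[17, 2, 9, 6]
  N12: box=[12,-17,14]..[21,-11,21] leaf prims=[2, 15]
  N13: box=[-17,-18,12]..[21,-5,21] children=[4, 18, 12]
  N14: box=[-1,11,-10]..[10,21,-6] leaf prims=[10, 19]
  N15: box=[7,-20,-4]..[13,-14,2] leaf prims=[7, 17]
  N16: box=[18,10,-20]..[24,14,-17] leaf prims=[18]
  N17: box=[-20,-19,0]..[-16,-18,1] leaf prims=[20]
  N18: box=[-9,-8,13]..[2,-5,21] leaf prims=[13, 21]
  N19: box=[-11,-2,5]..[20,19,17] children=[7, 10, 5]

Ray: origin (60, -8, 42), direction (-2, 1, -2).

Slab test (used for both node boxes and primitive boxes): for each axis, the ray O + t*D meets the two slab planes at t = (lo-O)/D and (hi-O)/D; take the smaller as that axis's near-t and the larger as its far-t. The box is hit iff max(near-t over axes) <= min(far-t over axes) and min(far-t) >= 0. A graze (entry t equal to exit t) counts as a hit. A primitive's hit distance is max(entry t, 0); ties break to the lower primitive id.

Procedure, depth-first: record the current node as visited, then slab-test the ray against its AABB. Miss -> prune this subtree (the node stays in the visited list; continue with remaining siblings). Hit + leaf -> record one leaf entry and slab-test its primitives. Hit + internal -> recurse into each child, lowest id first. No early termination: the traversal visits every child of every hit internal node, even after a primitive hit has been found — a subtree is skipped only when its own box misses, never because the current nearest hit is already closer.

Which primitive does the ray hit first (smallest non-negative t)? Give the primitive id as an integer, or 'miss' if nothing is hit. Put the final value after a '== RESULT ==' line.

Traverse from the root:
N0 x:[18,40] y:[-12,29] z:[21/2,31] -> hit [18,29], descend [3, 11, 13, 19]
  N3 x:[18,33] y:[-1,29] z:[21,31] -> hit [21,29], descend [8, 14, 16]
    N8 x:[41/2,33] y:[-1,5] z:[21,61/2] -> miss, prune
    N14 x:[25,61/2] y:[19,29] z:[24,26] -> hit [25,26] leaf, test {P10(miss), P19@t=25}
    N16 x:[18,21] y:[18,22] z:[59/2,31] -> miss, prune
  N11 x:[39/2,40] y:[-12,3] z:[20,55/2] -> miss, prune
  N13 x:[39/2,77/2] y:[-10,3] z:[21/2,15] -> miss, prune
  N19 x:[20,71/2] y:[6,27] z:[25/2,37/2] -> miss, prune

order=[0, 3, 8, 14, 16, 11, 13, 19]  |boxes|=8  |leaves|=1  hit=P19

== RESULT ==
19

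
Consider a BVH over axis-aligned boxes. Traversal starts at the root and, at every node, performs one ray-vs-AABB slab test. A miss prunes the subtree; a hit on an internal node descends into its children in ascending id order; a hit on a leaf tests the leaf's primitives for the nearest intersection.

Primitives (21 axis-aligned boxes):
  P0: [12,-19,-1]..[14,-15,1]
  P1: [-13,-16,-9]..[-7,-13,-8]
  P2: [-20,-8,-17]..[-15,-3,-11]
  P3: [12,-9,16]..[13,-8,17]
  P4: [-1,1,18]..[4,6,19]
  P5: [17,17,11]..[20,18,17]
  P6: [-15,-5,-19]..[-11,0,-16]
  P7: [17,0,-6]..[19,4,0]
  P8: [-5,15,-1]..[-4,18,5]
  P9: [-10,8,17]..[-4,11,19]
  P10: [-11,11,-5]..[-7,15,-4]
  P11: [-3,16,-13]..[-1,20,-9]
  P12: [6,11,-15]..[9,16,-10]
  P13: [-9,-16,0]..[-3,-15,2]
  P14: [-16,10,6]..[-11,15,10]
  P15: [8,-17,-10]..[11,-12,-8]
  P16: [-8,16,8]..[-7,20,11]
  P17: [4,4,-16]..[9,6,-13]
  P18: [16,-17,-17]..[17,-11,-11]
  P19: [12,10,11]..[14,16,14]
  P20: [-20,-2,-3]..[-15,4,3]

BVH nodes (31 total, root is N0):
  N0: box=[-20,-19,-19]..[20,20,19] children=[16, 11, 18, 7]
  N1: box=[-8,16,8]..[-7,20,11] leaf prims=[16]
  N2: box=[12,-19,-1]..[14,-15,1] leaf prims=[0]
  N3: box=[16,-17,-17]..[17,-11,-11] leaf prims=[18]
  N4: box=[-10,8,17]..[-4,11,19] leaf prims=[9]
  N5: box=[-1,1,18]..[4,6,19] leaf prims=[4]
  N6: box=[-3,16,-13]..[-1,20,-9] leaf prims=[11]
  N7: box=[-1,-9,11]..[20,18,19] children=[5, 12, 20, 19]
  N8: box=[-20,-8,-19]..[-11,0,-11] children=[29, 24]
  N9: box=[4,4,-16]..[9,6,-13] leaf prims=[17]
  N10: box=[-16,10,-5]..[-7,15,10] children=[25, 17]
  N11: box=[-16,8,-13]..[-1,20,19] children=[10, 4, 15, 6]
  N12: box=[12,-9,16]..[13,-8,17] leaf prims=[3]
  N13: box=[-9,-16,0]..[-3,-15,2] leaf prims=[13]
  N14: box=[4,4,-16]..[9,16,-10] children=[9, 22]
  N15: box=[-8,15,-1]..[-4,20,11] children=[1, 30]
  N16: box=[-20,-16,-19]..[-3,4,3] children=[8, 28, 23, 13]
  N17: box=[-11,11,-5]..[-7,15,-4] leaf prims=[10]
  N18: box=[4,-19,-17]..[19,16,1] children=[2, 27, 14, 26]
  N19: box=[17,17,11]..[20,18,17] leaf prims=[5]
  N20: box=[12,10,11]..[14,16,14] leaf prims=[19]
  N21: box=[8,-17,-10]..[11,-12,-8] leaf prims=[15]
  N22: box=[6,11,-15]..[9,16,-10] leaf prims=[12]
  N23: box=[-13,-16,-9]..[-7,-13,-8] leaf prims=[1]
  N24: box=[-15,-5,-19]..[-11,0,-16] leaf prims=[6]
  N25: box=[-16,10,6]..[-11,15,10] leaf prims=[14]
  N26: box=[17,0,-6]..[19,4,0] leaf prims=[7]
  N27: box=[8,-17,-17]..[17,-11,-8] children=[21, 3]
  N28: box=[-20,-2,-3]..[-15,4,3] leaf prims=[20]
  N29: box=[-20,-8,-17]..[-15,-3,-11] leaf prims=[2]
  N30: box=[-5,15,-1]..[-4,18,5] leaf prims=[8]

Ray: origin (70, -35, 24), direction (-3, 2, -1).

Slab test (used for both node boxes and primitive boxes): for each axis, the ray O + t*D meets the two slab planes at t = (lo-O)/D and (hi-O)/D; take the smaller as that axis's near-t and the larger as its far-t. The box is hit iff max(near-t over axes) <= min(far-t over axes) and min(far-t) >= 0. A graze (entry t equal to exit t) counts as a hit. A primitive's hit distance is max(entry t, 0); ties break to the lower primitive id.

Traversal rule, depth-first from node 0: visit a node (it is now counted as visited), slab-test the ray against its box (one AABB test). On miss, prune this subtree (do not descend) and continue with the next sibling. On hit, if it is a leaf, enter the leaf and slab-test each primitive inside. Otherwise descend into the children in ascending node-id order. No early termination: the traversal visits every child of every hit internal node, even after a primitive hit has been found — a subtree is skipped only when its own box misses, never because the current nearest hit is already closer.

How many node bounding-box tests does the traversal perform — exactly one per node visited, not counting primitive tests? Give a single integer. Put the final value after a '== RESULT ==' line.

Traverse from the root:
N0 x:[50/3,30] y:[8,55/2] z:[5,43] -> hit [50/3,55/2], descend [7, 11, 16, 18]
  N7 x:[50/3,71/3] y:[13,53/2] z:[5,13] -> miss, prune
  N11 x:[71/3,86/3] y:[43/2,55/2] z:[5,37] -> hit [71/3,55/2], descend [4, 6, 10, 15]
    N4 x:[74/3,80/3] y:[43/2,23] z:[5,7] -> miss, prune
    N6 x:[71/3,73/3] y:[51/2,55/2] z:[33,37] -> miss, prune
    N10 x:[77/3,86/3] y:[45/2,25] z:[14,29] -> miss, prune
    N15 x:[74/3,26] y:[25,55/2] z:[13,25] -> hit [25,25], descend [1, 30]
      N1 x:[77/3,26] y:[51/2,55/2] z:[13,16] -> miss, prune
      N30 x:[74/3,25] y:[25,53/2] z:[19,25] -> hit [25,25] leaf, test {P8@t=25}
  N16 x:[73/3,30] y:[19/2,39/2] z:[21,43] -> miss, prune
  N18 x:[17,22] y:[8,51/2] z:[23,41] -> miss, prune

Visited [0, 7, 11, 4, 6, 10, 15, 1, 30, 16, 18]. Tests: 11 box, 1 leaf. Nearest: P8.

== RESULT ==
11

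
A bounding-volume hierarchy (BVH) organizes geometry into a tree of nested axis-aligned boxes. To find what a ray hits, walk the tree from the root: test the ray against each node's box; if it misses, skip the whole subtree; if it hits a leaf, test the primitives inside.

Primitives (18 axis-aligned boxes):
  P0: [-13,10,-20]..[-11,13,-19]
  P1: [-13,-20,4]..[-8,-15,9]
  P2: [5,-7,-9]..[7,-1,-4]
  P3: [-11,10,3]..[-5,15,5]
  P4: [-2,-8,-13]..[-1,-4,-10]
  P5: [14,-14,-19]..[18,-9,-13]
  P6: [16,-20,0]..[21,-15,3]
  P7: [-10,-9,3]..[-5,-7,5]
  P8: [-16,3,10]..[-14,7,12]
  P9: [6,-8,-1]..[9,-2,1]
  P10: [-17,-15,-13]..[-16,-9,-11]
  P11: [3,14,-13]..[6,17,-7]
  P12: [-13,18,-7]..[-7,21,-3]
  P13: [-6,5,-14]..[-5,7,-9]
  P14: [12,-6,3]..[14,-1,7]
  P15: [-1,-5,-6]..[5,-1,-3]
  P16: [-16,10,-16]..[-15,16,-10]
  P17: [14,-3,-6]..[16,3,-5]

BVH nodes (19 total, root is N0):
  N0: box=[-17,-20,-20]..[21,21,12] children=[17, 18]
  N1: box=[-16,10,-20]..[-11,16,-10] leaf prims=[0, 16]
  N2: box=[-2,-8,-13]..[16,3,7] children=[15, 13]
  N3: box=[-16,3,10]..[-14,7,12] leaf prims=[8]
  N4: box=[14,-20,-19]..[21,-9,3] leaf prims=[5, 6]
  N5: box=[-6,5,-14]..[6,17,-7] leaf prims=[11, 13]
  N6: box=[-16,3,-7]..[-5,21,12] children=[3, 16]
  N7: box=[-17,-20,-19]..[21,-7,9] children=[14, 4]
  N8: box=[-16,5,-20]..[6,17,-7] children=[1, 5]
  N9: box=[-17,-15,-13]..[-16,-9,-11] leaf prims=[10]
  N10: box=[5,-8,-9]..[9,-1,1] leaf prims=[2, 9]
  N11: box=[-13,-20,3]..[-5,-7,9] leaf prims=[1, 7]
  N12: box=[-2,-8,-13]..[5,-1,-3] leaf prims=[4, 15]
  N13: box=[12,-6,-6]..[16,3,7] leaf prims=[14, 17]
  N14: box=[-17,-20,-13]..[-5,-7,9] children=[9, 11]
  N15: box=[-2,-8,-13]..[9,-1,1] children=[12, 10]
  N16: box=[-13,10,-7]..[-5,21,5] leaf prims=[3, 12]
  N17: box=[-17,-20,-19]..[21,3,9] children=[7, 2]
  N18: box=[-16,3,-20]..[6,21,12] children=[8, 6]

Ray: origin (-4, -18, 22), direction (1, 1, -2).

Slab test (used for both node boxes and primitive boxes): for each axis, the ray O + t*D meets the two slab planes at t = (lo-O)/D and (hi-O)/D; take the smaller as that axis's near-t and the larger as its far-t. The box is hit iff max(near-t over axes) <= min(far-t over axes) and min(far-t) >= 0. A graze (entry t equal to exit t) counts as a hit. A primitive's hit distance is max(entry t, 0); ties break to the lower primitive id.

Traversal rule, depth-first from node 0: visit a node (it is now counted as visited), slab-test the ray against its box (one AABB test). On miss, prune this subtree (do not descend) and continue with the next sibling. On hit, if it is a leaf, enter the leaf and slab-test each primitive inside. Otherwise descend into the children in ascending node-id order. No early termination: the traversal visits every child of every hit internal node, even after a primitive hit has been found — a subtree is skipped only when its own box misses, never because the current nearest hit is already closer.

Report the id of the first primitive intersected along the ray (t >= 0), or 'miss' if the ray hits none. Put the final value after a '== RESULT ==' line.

Walk:
N0 x:[-13,25] y:[-2,39] z:[5,21] -> hit [5,21], descend [17, 18]
  N17 x:[-13,25] y:[-2,21] z:[13/2,41/2] -> hit [13/2,41/2], descend [2, 7]
    N2 x:[2,20] y:[10,21] z:[15/2,35/2] -> hit [10,35/2], descend [13, 15]
      N13 x:[16,20] y:[12,21] z:[15/2,14] -> miss, prune
      N15 x:[2,13] y:[10,17] z:[21/2,35/2] -> hit [21/2,13], descend [10, 12]
        N10 x:[9,13] y:[10,17] z:[21/2,31/2] -> hit [21/2,13] leaf, test {P2(miss), P9@t=21/2}
        N12 x:[2,9] y:[10,17] z:[25/2,35/2] -> miss, prune
    N7 x:[-13,25] y:[-2,11] z:[13/2,41/2] -> hit [13/2,11], descend [4, 14]
      N4 x:[18,25] y:[-2,9] z:[19/2,41/2] -> miss, prune
      N14 x:[-13,-1] y:[-2,11] z:[13/2,35/2] -> miss, prune
  N18 x:[-12,10] y:[21,39] z:[5,21] -> miss, prune

Summary -> nodes [0, 17, 2, 13, 15, 10, 12, 7, 4, 14, 18]; box-tests=11; leaf-entries=1; first=P9

== RESULT ==
9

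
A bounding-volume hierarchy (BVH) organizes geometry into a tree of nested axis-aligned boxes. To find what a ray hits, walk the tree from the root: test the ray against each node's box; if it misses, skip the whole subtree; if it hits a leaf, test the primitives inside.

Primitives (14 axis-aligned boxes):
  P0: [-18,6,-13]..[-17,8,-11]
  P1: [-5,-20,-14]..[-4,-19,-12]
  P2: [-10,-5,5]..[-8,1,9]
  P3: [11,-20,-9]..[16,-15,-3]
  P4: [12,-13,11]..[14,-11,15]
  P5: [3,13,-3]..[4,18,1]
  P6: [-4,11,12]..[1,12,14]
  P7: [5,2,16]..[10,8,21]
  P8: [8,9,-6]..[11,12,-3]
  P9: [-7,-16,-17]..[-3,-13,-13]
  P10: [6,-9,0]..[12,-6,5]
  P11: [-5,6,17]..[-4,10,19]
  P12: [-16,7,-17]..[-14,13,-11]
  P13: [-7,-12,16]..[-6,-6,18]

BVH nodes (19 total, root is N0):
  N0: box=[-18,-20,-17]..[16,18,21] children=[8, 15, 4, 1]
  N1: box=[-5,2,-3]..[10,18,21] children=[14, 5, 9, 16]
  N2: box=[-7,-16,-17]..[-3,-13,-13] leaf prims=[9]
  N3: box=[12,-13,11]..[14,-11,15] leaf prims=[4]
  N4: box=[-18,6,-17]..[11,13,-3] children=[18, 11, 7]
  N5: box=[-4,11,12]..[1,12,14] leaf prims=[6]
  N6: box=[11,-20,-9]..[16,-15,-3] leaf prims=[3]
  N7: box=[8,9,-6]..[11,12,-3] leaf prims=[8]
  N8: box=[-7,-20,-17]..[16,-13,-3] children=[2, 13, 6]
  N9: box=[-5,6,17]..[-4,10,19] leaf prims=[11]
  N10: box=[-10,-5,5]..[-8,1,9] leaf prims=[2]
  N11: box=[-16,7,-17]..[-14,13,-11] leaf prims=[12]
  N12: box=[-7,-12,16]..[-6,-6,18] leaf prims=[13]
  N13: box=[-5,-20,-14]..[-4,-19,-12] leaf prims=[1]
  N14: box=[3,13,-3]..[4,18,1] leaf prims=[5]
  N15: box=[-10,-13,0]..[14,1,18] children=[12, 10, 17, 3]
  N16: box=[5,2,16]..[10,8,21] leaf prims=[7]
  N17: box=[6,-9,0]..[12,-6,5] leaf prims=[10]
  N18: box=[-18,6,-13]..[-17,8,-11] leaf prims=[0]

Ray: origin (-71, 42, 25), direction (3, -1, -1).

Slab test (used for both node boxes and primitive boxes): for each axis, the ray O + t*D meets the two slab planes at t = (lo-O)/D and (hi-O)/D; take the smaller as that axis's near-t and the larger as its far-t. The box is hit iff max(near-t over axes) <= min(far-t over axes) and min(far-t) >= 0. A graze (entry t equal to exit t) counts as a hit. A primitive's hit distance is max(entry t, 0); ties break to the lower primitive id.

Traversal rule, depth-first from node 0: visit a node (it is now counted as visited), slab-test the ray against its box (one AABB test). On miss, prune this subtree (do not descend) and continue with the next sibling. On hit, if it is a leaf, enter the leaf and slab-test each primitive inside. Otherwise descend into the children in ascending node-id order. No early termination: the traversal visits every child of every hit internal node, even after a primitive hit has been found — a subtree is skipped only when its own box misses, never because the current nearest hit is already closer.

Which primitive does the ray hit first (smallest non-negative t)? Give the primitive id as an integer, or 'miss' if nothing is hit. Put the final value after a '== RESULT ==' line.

Trace the traversal:
N0 x:[53/3,29] y:[24,62] z:[4,42] -> hit [24,29], descend [1, 4, 8, 15]
  N1 x:[22,27] y:[24,40] z:[4,28] -> hit [24,27], descend [5, 9, 14, 16]
    N5 x:[67/3,24] y:[30,31] z:[11,13] -> miss, prune
    N9 x:[22,67/3] y:[32,36] z:[6,8] -> miss, prune
    N14 x:[74/3,25] y:[24,29] z:[24,28] -> hit [74/3,25] leaf, test {P5@t=74/3}
    N16 x:[76/3,27] y:[34,40] z:[4,9] -> miss, prune
  N4 x:[53/3,82/3] y:[29,36] z:[28,42] -> miss, prune
  N8 x:[64/3,29] y:[55,62] z:[28,42] -> miss, prune
  N15 x:[61/3,85/3] y:[41,55] z:[7,25] -> miss, prune

order=[0, 1, 5, 9, 14, 16, 4, 8, 15]  |boxes|=9  |leaves|=1  hit=P5

== RESULT ==
5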